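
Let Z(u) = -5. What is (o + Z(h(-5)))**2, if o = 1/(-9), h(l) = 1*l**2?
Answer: 2116/81 ≈ 26.123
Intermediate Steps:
h(l) = l**2
o = -1/9 ≈ -0.11111
(o + Z(h(-5)))**2 = (-1/9 - 5)**2 = (-46/9)**2 = 2116/81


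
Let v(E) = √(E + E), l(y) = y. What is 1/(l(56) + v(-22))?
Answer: 14/795 - I*√11/1590 ≈ 0.01761 - 0.0020859*I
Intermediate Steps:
v(E) = √2*√E (v(E) = √(2*E) = √2*√E)
1/(l(56) + v(-22)) = 1/(56 + √2*√(-22)) = 1/(56 + √2*(I*√22)) = 1/(56 + 2*I*√11)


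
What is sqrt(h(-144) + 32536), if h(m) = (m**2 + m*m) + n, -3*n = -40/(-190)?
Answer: 2*sqrt(60112941)/57 ≈ 272.04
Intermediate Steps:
n = -4/57 (n = -(-40)/(3*(-190)) = -(-40)*(-1)/(3*190) = -1/3*4/19 = -4/57 ≈ -0.070175)
h(m) = -4/57 + 2*m**2 (h(m) = (m**2 + m*m) - 4/57 = (m**2 + m**2) - 4/57 = 2*m**2 - 4/57 = -4/57 + 2*m**2)
sqrt(h(-144) + 32536) = sqrt((-4/57 + 2*(-144)**2) + 32536) = sqrt((-4/57 + 2*20736) + 32536) = sqrt((-4/57 + 41472) + 32536) = sqrt(2363900/57 + 32536) = sqrt(4218452/57) = 2*sqrt(60112941)/57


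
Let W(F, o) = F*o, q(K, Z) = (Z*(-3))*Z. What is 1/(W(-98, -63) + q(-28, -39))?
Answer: 1/1611 ≈ 0.00062073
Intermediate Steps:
q(K, Z) = -3*Z**2 (q(K, Z) = (-3*Z)*Z = -3*Z**2)
1/(W(-98, -63) + q(-28, -39)) = 1/(-98*(-63) - 3*(-39)**2) = 1/(6174 - 3*1521) = 1/(6174 - 4563) = 1/1611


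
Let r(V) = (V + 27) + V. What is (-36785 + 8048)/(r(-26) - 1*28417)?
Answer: 28737/28442 ≈ 1.0104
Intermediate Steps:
r(V) = 27 + 2*V (r(V) = (27 + V) + V = 27 + 2*V)
(-36785 + 8048)/(r(-26) - 1*28417) = (-36785 + 8048)/((27 + 2*(-26)) - 1*28417) = -28737/((27 - 52) - 28417) = -28737/(-25 - 28417) = -28737/(-28442) = -28737*(-1/28442) = 28737/28442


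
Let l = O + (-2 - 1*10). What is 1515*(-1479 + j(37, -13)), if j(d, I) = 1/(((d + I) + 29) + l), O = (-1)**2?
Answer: -31369085/14 ≈ -2.2406e+6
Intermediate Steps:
O = 1
l = -11 (l = 1 + (-2 - 1*10) = 1 + (-2 - 10) = 1 - 12 = -11)
j(d, I) = 1/(18 + I + d) (j(d, I) = 1/(((d + I) + 29) - 11) = 1/(((I + d) + 29) - 11) = 1/((29 + I + d) - 11) = 1/(18 + I + d))
1515*(-1479 + j(37, -13)) = 1515*(-1479 + 1/(18 - 13 + 37)) = 1515*(-1479 + 1/42) = 1515*(-62117/42) = -31369085/14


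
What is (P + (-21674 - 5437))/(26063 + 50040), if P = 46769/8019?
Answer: -217356340/610269957 ≈ -0.35616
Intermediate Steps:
P = 46769/8019 (P = 46769*(1/8019) = 46769/8019 ≈ 5.8323)
(P + (-21674 - 5437))/(26063 + 50040) = (46769/8019 + (-21674 - 5437))/(26063 + 50040) = (46769/8019 - 27111)/76103 = -217356340/8019*1/76103 = -217356340/610269957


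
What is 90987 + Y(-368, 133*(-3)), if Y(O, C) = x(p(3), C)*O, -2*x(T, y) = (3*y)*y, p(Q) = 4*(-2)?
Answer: 87969939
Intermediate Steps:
p(Q) = -8
x(T, y) = -3*y²/2 (x(T, y) = -3*y*y/2 = -3*y²/2)
Y(O, C) = -3*O*C²/2 (Y(O, C) = (-3*C²/2)*O = -3*O*C²/2)
90987 + Y(-368, 133*(-3)) = 90987 - 3/2*(-368)*(133*(-3))² = 90987 - 3/2*(-368)*(-399)² = 90987 - 3/2*(-368)*159201 = 90987 + 87878952 = 87969939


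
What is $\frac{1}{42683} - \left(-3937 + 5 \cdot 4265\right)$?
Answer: $- \frac{742172003}{42683} \approx -17388.0$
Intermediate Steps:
$\frac{1}{42683} - \left(-3937 + 5 \cdot 4265\right) = \frac{1}{42683} - \left(-3937 + 21325\right) = \frac{1}{42683} - 17388 = - \frac{742172003}{42683}$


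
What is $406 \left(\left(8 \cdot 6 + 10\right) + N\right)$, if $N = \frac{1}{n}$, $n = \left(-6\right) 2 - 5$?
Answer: $\frac{399910}{17} \approx 23524.0$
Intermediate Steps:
$n = -17$ ($n = -12 - 5 = -17$)
$N = - \frac{1}{17}$ ($N = \frac{1}{-17} = - \frac{1}{17} \approx -0.058824$)
$406 \left(\left(8 \cdot 6 + 10\right) + N\right) = 406 \left(\left(8 \cdot 6 + 10\right) - \frac{1}{17}\right) = 406 \left(\left(48 + 10\right) - \frac{1}{17}\right) = 406 \left(58 - \frac{1}{17}\right) = 406 \cdot \frac{985}{17} = \frac{399910}{17}$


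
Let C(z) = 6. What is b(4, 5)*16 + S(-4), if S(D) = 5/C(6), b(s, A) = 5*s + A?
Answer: 2405/6 ≈ 400.83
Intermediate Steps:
b(s, A) = A + 5*s
S(D) = 5/6
b(4, 5)*16 + S(-4) = (5 + 5*4)*16 + 5/6 = (5 + 20)*16 + 5/6 = 25*16 + 5/6 = 400 + 5/6 = 2405/6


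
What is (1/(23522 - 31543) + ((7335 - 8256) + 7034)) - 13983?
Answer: -63125271/8021 ≈ -7870.0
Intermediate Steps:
(1/(23522 - 31543) + ((7335 - 8256) + 7034)) - 13983 = (1/(-8021) + (-921 + 7034)) - 13983 = (-1/8021 + 6113) - 13983 = 49032372/8021 - 13983 = -63125271/8021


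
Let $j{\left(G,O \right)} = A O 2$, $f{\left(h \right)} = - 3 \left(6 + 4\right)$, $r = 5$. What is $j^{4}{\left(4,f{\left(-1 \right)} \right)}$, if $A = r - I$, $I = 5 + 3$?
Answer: $1049760000$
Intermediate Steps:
$I = 8$
$f{\left(h \right)} = -30$ ($f{\left(h \right)} = \left(-3\right) 10 = -30$)
$A = -3$ ($A = 5 - 8 = -3$)
$j{\left(G,O \right)} = - 6 O$ ($j{\left(G,O \right)} = - 3 O 2 = - 6 O$)
$j^{4}{\left(4,f{\left(-1 \right)} \right)} = \left(\left(-6\right) \left(-30\right)\right)^{4} = 180^{4} = 1049760000$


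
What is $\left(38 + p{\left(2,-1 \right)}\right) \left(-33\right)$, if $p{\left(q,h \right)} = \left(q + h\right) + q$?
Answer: $-1353$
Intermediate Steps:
$p{\left(q,h \right)} = h + 2 q$ ($p{\left(q,h \right)} = \left(h + q\right) + q = h + 2 q$)
$\left(38 + p{\left(2,-1 \right)}\right) \left(-33\right) = \left(38 + \left(-1 + 2 \cdot 2\right)\right) \left(-33\right) = \left(38 + \left(-1 + 4\right)\right) \left(-33\right) = \left(38 + 3\right) \left(-33\right) = 41 \left(-33\right) = -1353$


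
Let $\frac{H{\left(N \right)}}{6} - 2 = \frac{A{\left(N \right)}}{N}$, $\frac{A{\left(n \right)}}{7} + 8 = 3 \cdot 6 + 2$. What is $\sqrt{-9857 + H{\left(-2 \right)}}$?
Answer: $i \sqrt{10097} \approx 100.48 i$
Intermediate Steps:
$A{\left(n \right)} = 84$ ($A{\left(n \right)} = -56 + 7 \left(3 \cdot 6 + 2\right) = -56 + 7 \left(18 + 2\right) = -56 + 7 \cdot 20 = -56 + 140 = 84$)
$H{\left(N \right)} = 12 + \frac{504}{N}$ ($H{\left(N \right)} = 12 + 6 \frac{84}{N} = 12 + \frac{504}{N}$)
$\sqrt{-9857 + H{\left(-2 \right)}} = \sqrt{-9857 + \left(12 + \frac{504}{-2}\right)} = \sqrt{-9857 + \left(12 + 504 \left(- \frac{1}{2}\right)\right)} = \sqrt{-9857 + \left(12 - 252\right)} = \sqrt{-9857 - 240} = \sqrt{-10097} = i \sqrt{10097}$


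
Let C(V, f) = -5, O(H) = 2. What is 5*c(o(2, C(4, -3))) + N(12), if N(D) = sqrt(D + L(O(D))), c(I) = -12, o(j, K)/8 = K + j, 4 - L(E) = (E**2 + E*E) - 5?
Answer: -60 + sqrt(13) ≈ -56.394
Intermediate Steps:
L(E) = 9 - 2*E**2 (L(E) = 4 - ((E**2 + E*E) - 5) = 4 - ((E**2 + E**2) - 5) = 4 - (2*E**2 - 5) = 4 - (-5 + 2*E**2) = 4 + (5 - 2*E**2) = 9 - 2*E**2)
o(j, K) = 8*K + 8*j (o(j, K) = 8*(K + j) = 8*K + 8*j)
N(D) = sqrt(1 + D) (N(D) = sqrt(D + (9 - 2*2**2)) = sqrt(D + (9 - 2*4)) = sqrt(D + (9 - 8)) = sqrt(D + 1) = sqrt(1 + D))
5*c(o(2, C(4, -3))) + N(12) = 5*(-12) + sqrt(1 + 12) = -60 + sqrt(13)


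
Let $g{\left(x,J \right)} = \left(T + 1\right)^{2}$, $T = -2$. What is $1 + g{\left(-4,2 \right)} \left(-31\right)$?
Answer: $-30$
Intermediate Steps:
$g{\left(x,J \right)} = 1$ ($g{\left(x,J \right)} = \left(-2 + 1\right)^{2} = \left(-1\right)^{2} = 1$)
$1 + g{\left(-4,2 \right)} \left(-31\right) = 1 + 1 \left(-31\right) = 1 - 31 = -30$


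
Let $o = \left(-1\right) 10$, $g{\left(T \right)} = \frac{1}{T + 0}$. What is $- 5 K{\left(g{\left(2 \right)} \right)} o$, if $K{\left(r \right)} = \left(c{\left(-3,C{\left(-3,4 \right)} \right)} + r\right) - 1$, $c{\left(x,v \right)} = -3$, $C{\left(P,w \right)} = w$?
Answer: $-175$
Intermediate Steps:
$g{\left(T \right)} = \frac{1}{T}$
$o = -10$
$K{\left(r \right)} = -4 + r$ ($K{\left(r \right)} = \left(-3 + r\right) - 1 = -4 + r$)
$- 5 K{\left(g{\left(2 \right)} \right)} o = - 5 \left(-4 + \frac{1}{2}\right) \left(-10\right) = \left(-5\right) \left(- \frac{7}{2}\right) \left(-10\right) = \frac{35}{2} \left(-10\right) = -175$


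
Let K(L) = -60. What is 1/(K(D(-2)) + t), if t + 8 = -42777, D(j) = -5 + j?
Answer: -1/42845 ≈ -2.3340e-5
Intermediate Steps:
t = -42785 (t = -8 - 42777 = -42785)
1/(K(D(-2)) + t) = 1/(-60 - 42785) = 1/(-42845) = -1/42845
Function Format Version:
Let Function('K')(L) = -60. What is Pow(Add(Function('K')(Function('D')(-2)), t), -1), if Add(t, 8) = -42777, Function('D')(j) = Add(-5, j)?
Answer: Rational(-1, 42845) ≈ -2.3340e-5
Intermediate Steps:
t = -42785 (t = Add(-8, -42777) = -42785)
Pow(Add(Function('K')(Function('D')(-2)), t), -1) = Pow(Add(-60, -42785), -1) = Pow(-42845, -1) = Rational(-1, 42845)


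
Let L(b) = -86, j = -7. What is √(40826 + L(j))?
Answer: 2*√10185 ≈ 201.84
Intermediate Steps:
√(40826 + L(j)) = √(40826 - 86) = √40740 = 2*√10185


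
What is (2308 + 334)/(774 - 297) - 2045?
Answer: -972823/477 ≈ -2039.5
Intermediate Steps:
(2308 + 334)/(774 - 297) - 2045 = 2642/477 - 2045 = -972823/477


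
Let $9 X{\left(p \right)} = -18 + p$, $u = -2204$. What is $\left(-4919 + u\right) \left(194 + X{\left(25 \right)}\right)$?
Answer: $- \frac{12486619}{9} \approx -1.3874 \cdot 10^{6}$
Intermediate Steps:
$X{\left(p \right)} = -2 + \frac{p}{9}$ ($X{\left(p \right)} = \frac{-18 + p}{9} = -2 + \frac{p}{9}$)
$\left(-4919 + u\right) \left(194 + X{\left(25 \right)}\right) = \left(-4919 - 2204\right) \left(194 + \left(-2 + \frac{1}{9} \cdot 25\right)\right) = - 7123 \left(194 + \left(-2 + \frac{25}{9}\right)\right) = - 7123 \left(194 + \frac{7}{9}\right) = \left(-7123\right) \frac{1753}{9} = - \frac{12486619}{9}$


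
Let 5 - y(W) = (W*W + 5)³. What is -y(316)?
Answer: 995835793614376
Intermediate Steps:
y(W) = 5 - (5 + W²)³ (y(W) = 5 - (W*W + 5)³ = 5 - (W² + 5)³ = 5 - (5 + W²)³)
-y(316) = -(5 - (5 + 316²)³) = -(5 - (5 + 99856)³) = -(5 - 1*99861³) = -(5 - 1*995835793614381) = -(5 - 995835793614381) = -1*(-995835793614376) = 995835793614376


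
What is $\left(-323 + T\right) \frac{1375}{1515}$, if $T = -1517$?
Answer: $- \frac{506000}{303} \approx -1670.0$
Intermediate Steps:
$\left(-323 + T\right) \frac{1375}{1515} = \left(-323 - 1517\right) \frac{1375}{1515} = - 1840 \cdot 1375 \cdot \frac{1}{1515} = \left(-1840\right) \frac{275}{303} = - \frac{506000}{303}$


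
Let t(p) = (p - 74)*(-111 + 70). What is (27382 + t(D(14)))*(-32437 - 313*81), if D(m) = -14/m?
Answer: -1760110030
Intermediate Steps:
t(p) = 3034 - 41*p (t(p) = (-74 + p)*(-41) = 3034 - 41*p)
(27382 + t(D(14)))*(-32437 - 313*81) = (27382 + (3034 - (-574)/14))*(-32437 - 313*81) = (27382 + (3034 - (-574)/14))*(-32437 - 25353) = (27382 + (3034 - 41*(-1)))*(-57790) = (27382 + (3034 + 41))*(-57790) = (27382 + 3075)*(-57790) = 30457*(-57790) = -1760110030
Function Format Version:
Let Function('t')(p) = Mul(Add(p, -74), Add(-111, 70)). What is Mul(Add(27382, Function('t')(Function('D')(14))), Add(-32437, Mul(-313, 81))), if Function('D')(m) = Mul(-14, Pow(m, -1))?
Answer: -1760110030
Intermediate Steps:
Function('t')(p) = Add(3034, Mul(-41, p)) (Function('t')(p) = Mul(Add(-74, p), -41) = Add(3034, Mul(-41, p)))
Mul(Add(27382, Function('t')(Function('D')(14))), Add(-32437, Mul(-313, 81))) = Mul(Add(27382, Add(3034, Mul(-41, Mul(-14, Pow(14, -1))))), Add(-32437, Mul(-313, 81))) = Mul(Add(27382, Add(3034, Mul(-41, Mul(-14, Rational(1, 14))))), Add(-32437, -25353)) = Mul(Add(27382, Add(3034, Mul(-41, -1))), -57790) = Mul(Add(27382, Add(3034, 41)), -57790) = Mul(Add(27382, 3075), -57790) = Mul(30457, -57790) = -1760110030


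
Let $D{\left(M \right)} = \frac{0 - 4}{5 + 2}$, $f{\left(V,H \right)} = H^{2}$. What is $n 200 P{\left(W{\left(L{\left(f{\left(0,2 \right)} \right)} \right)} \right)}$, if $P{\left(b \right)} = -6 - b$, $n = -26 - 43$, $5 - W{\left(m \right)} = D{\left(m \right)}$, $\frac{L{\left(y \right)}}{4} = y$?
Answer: $\frac{1117800}{7} \approx 1.5969 \cdot 10^{5}$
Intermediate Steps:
$D{\left(M \right)} = - \frac{4}{7}$
$L{\left(y \right)} = 4 y$
$W{\left(m \right)} = \frac{39}{7}$ ($W{\left(m \right)} = 5 - - \frac{4}{7} = 5 + \frac{4}{7} = \frac{39}{7}$)
$n = -69$ ($n = -26 - 43 = -69$)
$n 200 P{\left(W{\left(L{\left(f{\left(0,2 \right)} \right)} \right)} \right)} = \left(-69\right) 200 \left(-6 - \frac{39}{7}\right) = - 13800 \left(-6 - \frac{39}{7}\right) = \left(-13800\right) \left(- \frac{81}{7}\right) = \frac{1117800}{7}$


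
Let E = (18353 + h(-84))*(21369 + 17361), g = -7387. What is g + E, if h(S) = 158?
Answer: 716923643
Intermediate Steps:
E = 716931030 (E = (18353 + 158)*(21369 + 17361) = 18511*38730 = 716931030)
g + E = -7387 + 716931030 = 716923643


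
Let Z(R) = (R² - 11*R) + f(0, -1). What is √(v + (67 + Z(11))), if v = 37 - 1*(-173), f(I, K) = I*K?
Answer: √277 ≈ 16.643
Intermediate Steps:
Z(R) = R² - 11*R (Z(R) = (R² - 11*R) + 0*(-1) = (R² - 11*R) + 0 = R² - 11*R)
v = 210 (v = 37 + 173 = 210)
√(v + (67 + Z(11))) = √(210 + (67 + 11*(-11 + 11))) = √(210 + (67 + 11*0)) = √(210 + (67 + 0)) = √(210 + 67) = √277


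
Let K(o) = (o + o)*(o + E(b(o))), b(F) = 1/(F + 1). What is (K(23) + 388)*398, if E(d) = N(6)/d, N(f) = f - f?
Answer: 575508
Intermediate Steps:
N(f) = 0
b(F) = 1/(1 + F)
E(d) = 0 (E(d) = 0/d = 0)
K(o) = 2*o² (K(o) = (o + o)*(o + 0) = (2*o)*o = 2*o²)
(K(23) + 388)*398 = (2*23² + 388)*398 = (2*529 + 388)*398 = (1058 + 388)*398 = 1446*398 = 575508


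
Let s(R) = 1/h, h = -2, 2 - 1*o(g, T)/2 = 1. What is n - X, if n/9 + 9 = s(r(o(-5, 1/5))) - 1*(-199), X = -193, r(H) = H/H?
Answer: 3797/2 ≈ 1898.5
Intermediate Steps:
o(g, T) = 2 (o(g, T) = 4 - 2*1 = 4 - 2 = 2)
r(H) = 1
s(R) = -1/2 (s(R) = 1/(-2) = -1/2)
n = 3411/2 (n = -81 + 9*(-1/2 - 1*(-199)) = -81 + 9*(-1/2 + 199) = -81 + 9*(397/2) = -81 + 3573/2 = 3411/2 ≈ 1705.5)
n - X = 3411/2 - 1*(-193) = 3411/2 + 193 = 3797/2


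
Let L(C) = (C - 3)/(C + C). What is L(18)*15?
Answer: 25/4 ≈ 6.2500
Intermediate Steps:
L(C) = (-3 + C)/(2*C) (L(C) = (-3 + C)/((2*C)) = (-3 + C)*(1/(2*C)) = (-3 + C)/(2*C))
L(18)*15 = ((½)*(-3 + 18)/18)*15 = ((½)*(1/18)*15)*15 = (5/12)*15 = 25/4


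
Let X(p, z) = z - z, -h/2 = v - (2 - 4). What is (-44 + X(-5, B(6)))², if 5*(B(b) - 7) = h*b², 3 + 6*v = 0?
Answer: 1936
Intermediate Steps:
v = -½ (v = -½ + (⅙)*0 = -½ + 0 = -½ ≈ -0.50000)
h = -3 (h = -2*(-½ - (2 - 4)) = -2*(-½ - 1*(-2)) = -2*(-½ + 2) = -2*3/2 = -3)
B(b) = 7 - 3*b²/5 (B(b) = 7 + (-3*b²)/5 = 7 - 3*b²/5)
X(p, z) = 0
(-44 + X(-5, B(6)))² = (-44 + 0)² = (-44)² = 1936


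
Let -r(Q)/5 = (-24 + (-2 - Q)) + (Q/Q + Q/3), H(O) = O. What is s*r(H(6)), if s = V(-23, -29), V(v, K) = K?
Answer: -4205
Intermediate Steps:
s = -29
r(Q) = 125 + 10*Q/3 (r(Q) = -5*((-24 + (-2 - Q)) + (Q/Q + Q/3)) = -5*((-26 - Q) + (1 + Q*(1/3))) = -5*((-26 - Q) + (1 + Q/3)) = -5*(-25 - 2*Q/3) = 125 + 10*Q/3)
s*r(H(6)) = -29*(125 + (10/3)*6) = -29*(125 + 20) = -29*145 = -4205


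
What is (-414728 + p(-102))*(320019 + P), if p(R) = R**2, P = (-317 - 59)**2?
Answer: -186553071980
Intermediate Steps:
P = 141376 (P = (-376)**2 = 141376)
(-414728 + p(-102))*(320019 + P) = (-414728 + (-102)**2)*(320019 + 141376) = (-414728 + 10404)*461395 = -404324*461395 = -186553071980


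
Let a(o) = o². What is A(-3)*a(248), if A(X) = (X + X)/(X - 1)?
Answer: 92256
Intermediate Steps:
A(X) = 2*X/(-1 + X) (A(X) = (2*X)/(-1 + X) = 2*X/(-1 + X))
A(-3)*a(248) = (2*(-3)/(-1 - 3))*248² = (2*(-3)/(-4))*61504 = (2*(-3)*(-¼))*61504 = (3/2)*61504 = 92256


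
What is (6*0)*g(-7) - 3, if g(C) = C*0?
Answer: -3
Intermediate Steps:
g(C) = 0
(6*0)*g(-7) - 3 = (6*0)*0 - 3 = 0*0 - 3 = 0 - 3 = -3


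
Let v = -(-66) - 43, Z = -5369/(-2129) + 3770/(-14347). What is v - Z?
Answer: 633526836/30544763 ≈ 20.741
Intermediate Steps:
Z = 69002713/30544763 (Z = -5369*(-1/2129) + 3770*(-1/14347) = 5369/2129 - 3770/14347 = 69002713/30544763 ≈ 2.2591)
v = 23 (v = -11*(-6) - 43 = 66 - 43 = 23)
v - Z = 23 - 1*69002713/30544763 = 23 - 69002713/30544763 = 633526836/30544763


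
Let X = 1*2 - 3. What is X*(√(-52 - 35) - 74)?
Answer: 74 - I*√87 ≈ 74.0 - 9.3274*I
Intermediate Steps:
X = -1 (X = 2 - 3 = -1)
X*(√(-52 - 35) - 74) = -(√(-52 - 35) - 74) = -(√(-87) - 74) = -(I*√87 - 74) = -(-74 + I*√87) = 74 - I*√87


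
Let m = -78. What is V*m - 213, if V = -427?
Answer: 33093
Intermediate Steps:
V*m - 213 = -427*(-78) - 213 = 33306 - 213 = 33093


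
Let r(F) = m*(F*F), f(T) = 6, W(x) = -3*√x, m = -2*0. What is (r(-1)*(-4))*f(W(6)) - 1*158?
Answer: -158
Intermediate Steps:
m = 0
r(F) = 0 (r(F) = 0*(F*F) = 0*F² = 0)
(r(-1)*(-4))*f(W(6)) - 1*158 = (0*(-4))*6 - 1*158 = 0*6 - 158 = 0 - 158 = -158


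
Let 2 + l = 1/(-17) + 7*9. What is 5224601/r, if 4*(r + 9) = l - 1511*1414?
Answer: -177636434/18160497 ≈ -9.7815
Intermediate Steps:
l = 1036/17 (l = -2 + (1/(-17) + 7*9) = -2 + (-1/17 + 63) = -2 + 1070/17 = 1036/17 ≈ 60.941)
r = -18160497/34 (r = -9 + (1036/17 - 1511*1414)/4 = -9 + (1036/17 - 2136554)/4 = -9 + (1/4)*(-36320382/17) = -9 - 18160191/34 = -18160497/34 ≈ -5.3413e+5)
5224601/r = 5224601/(-18160497/34) = 5224601*(-34/18160497) = -177636434/18160497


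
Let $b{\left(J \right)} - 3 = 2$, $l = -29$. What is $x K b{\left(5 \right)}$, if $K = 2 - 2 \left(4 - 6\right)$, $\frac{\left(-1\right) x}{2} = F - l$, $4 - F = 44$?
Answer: $660$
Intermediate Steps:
$F = -40$ ($F = 4 - 44 = -40$)
$b{\left(J \right)} = 5$ ($b{\left(J \right)} = 3 + 2 = 5$)
$x = 22$ ($x = - 2 \left(-40 - -29\right) = - 2 \left(-40 + 29\right) = \left(-2\right) \left(-11\right) = 22$)
$K = 6$ ($K = 2 - 2 \left(4 - 6\right) = 2 - -4 = 2 + 4 = 6$)
$x K b{\left(5 \right)} = 22 \cdot 6 \cdot 5 = 132 \cdot 5 = 660$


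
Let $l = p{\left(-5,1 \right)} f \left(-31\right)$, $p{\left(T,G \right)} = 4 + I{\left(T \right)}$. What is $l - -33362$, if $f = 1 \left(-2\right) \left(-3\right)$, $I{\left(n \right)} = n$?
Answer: $33548$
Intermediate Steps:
$f = 6$ ($f = \left(-2\right) \left(-3\right) = 6$)
$p{\left(T,G \right)} = 4 + T$
$l = 186$ ($l = \left(4 - 5\right) 6 \left(-31\right) = \left(-1\right) 6 \left(-31\right) = \left(-6\right) \left(-31\right) = 186$)
$l - -33362 = 186 - -33362 = 186 + 33362 = 33548$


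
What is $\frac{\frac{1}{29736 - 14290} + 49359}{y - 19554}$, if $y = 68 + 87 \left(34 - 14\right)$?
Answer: $- \frac{762399115}{274104716} \approx -2.7814$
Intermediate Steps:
$y = 1808$ ($y = 68 + 87 \left(34 - 14\right) = 68 + 87 \cdot 20 = 68 + 1740 = 1808$)
$\frac{\frac{1}{29736 - 14290} + 49359}{y - 19554} = \frac{\frac{1}{29736 - 14290} + 49359}{1808 - 19554} = \frac{\frac{1}{15446} + 49359}{-17746} = \left(\frac{1}{15446} + 49359\right) \left(- \frac{1}{17746}\right) = \frac{762399115}{15446} \left(- \frac{1}{17746}\right) = - \frac{762399115}{274104716}$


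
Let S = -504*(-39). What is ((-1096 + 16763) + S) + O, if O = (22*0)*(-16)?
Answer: 35323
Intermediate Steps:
S = 19656
O = 0 (O = 0*(-16) = 0)
((-1096 + 16763) + S) + O = ((-1096 + 16763) + 19656) + 0 = (15667 + 19656) + 0 = 35323 + 0 = 35323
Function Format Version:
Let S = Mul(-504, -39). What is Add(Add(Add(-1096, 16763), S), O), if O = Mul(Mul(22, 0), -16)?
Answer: 35323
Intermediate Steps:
S = 19656
O = 0 (O = Mul(0, -16) = 0)
Add(Add(Add(-1096, 16763), S), O) = Add(Add(Add(-1096, 16763), 19656), 0) = Add(Add(15667, 19656), 0) = Add(35323, 0) = 35323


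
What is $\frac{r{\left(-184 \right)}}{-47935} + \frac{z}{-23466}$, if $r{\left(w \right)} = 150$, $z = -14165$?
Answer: $\frac{135095875}{224968542} \approx 0.60051$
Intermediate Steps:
$\frac{r{\left(-184 \right)}}{-47935} + \frac{z}{-23466} = \frac{150}{-47935} - \frac{14165}{-23466} = 150 \left(- \frac{1}{47935}\right) - - \frac{14165}{23466} = - \frac{30}{9587} + \frac{14165}{23466} = \frac{135095875}{224968542}$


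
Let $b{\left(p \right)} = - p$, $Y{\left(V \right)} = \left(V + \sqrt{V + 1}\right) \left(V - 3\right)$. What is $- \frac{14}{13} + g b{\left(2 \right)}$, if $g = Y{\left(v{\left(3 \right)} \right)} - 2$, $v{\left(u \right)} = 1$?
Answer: $\frac{90}{13} + 4 \sqrt{2} \approx 12.58$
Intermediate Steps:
$Y{\left(V \right)} = \left(-3 + V\right) \left(V + \sqrt{1 + V}\right)$ ($Y{\left(V \right)} = \left(V + \sqrt{1 + V}\right) \left(-3 + V\right) = \left(-3 + V\right) \left(V + \sqrt{1 + V}\right)$)
$g = -4 - 2 \sqrt{2}$ ($g = \left(1^{2} - 3 - 3 \sqrt{1 + 1} + 1 \sqrt{1 + 1}\right) - 2 = \left(1 - 3 - 3 \sqrt{2} + 1 \sqrt{2}\right) - 2 = \left(1 - 3 - 3 \sqrt{2} + \sqrt{2}\right) - 2 = \left(-2 - 2 \sqrt{2}\right) - 2 = -4 - 2 \sqrt{2} \approx -6.8284$)
$- \frac{14}{13} + g b{\left(2 \right)} = - \frac{14}{13} + \left(-4 - 2 \sqrt{2}\right) \left(\left(-1\right) 2\right) = \left(-14\right) \frac{1}{13} + \left(-4 - 2 \sqrt{2}\right) \left(-2\right) = - \frac{14}{13} + \left(8 + 4 \sqrt{2}\right) = \frac{90}{13} + 4 \sqrt{2}$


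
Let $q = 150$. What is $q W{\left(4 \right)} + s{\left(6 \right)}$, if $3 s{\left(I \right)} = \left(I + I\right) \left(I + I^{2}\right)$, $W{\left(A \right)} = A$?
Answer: $768$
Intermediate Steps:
$s{\left(I \right)} = \frac{2 I \left(I + I^{2}\right)}{3}$ ($s{\left(I \right)} = \frac{\left(I + I\right) \left(I + I^{2}\right)}{3} = \frac{2 I \left(I + I^{2}\right)}{3}$)
$q W{\left(4 \right)} + s{\left(6 \right)} = 150 \cdot 4 + \frac{2 \cdot 6^{2} \left(1 + 6\right)}{3} = 600 + \frac{2}{3} \cdot 36 \cdot 7 = 600 + 168 = 768$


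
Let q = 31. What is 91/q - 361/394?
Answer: 24663/12214 ≈ 2.0192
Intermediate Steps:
91/q - 361/394 = 91/31 - 361/394 = 24663/12214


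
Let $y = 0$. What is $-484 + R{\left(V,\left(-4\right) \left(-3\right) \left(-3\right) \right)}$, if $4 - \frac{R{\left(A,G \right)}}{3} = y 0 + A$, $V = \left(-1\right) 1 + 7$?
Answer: $-490$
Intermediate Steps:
$V = 6$ ($V = -1 + 7 = 6$)
$R{\left(A,G \right)} = 12 - 3 A$ ($R{\left(A,G \right)} = 12 - 3 \left(0 \cdot 0 + A\right) = 12 - 3 \left(0 + A\right) = 12 - 3 A$)
$-484 + R{\left(V,\left(-4\right) \left(-3\right) \left(-3\right) \right)} = -484 + \left(12 - 18\right) = -484 - 6 = -490$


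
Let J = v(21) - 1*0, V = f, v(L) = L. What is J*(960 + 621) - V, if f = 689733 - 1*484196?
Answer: -172336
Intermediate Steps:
f = 205537 (f = 689733 - 484196 = 205537)
V = 205537
J = 21 (J = 21 - 1*0 = 21 + 0 = 21)
J*(960 + 621) - V = 21*(960 + 621) - 1*205537 = 21*1581 - 205537 = 33201 - 205537 = -172336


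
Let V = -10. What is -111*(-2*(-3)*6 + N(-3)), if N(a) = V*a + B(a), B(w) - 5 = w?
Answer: -7548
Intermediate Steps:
B(w) = 5 + w
N(a) = 5 - 9*a (N(a) = -10*a + (5 + a) = 5 - 9*a)
-111*(-2*(-3)*6 + N(-3)) = -111*(-2*(-3)*6 + (5 - 9*(-3))) = -111*(6*6 + (5 + 27)) = -111*(36 + 32) = -111*68 = -7548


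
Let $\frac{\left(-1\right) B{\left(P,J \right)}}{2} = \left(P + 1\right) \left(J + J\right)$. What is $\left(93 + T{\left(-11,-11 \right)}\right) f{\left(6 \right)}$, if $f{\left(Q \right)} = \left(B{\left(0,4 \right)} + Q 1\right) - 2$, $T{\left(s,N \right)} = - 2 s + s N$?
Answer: $-2832$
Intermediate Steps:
$B{\left(P,J \right)} = - 4 J \left(1 + P\right)$ ($B{\left(P,J \right)} = - 2 \left(P + 1\right) \left(J + J\right) = - 2 \left(1 + P\right) 2 J = - 2 \cdot 2 J \left(1 + P\right) = - 4 J \left(1 + P\right)$)
$T{\left(s,N \right)} = - 2 s + N s$
$f{\left(Q \right)} = -18 + Q$ ($f{\left(Q \right)} = \left(\left(-4\right) 4 \left(1 + 0\right) + Q 1\right) - 2 = \left(\left(-4\right) 4 \cdot 1 + Q\right) - 2 = \left(-16 + Q\right) - 2 = -18 + Q$)
$\left(93 + T{\left(-11,-11 \right)}\right) f{\left(6 \right)} = \left(93 - 11 \left(-2 - 11\right)\right) \left(-18 + 6\right) = \left(93 - -143\right) \left(-12\right) = \left(93 + 143\right) \left(-12\right) = 236 \left(-12\right) = -2832$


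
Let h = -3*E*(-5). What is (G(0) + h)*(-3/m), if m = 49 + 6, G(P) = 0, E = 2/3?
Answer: -6/11 ≈ -0.54545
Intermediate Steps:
E = ⅔ (E = 2*(⅓) = ⅔ ≈ 0.66667)
m = 55
h = 10 (h = -3*⅔*(-5) = -2*(-5) = 10)
(G(0) + h)*(-3/m) = (0 + 10)*(-3/55) = 10*(-3*1/55) = 10*(-3/55) = -6/11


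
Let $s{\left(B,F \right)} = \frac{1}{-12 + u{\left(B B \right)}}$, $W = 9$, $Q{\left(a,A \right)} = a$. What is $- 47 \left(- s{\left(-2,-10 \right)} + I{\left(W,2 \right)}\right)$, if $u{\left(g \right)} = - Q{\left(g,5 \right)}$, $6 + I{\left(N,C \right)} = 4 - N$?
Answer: $\frac{8225}{16} \approx 514.06$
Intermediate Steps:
$I{\left(N,C \right)} = -2 - N$ ($I{\left(N,C \right)} = -6 - \left(-4 + N\right) = -2 - N$)
$u{\left(g \right)} = - g$
$s{\left(B,F \right)} = \frac{1}{-12 - B^{2}}$ ($s{\left(B,F \right)} = \frac{1}{-12 - B B} = \frac{1}{-12 - B^{2}}$)
$- 47 \left(- s{\left(-2,-10 \right)} + I{\left(W,2 \right)}\right) = - 47 \left(- \frac{-1}{12 + \left(-2\right)^{2}} - 11\right) = - 47 \left(- \frac{-1}{12 + 4} - 11\right) = - 47 \left(- \frac{-1}{16} - 11\right) = - 47 \left(\left(-1\right) \left(- \frac{1}{16}\right) - 11\right) = - 47 \left(\frac{1}{16} - 11\right) = \left(-47\right) \left(- \frac{175}{16}\right) = \frac{8225}{16}$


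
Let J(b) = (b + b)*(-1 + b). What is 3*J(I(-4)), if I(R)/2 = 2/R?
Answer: 12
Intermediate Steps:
I(R) = 4/R (I(R) = 2*(2/R) = 4/R)
J(b) = 2*b*(-1 + b) (J(b) = (2*b)*(-1 + b) = 2*b*(-1 + b))
3*J(I(-4)) = 3*(2*(4/(-4))*(-1 + 4/(-4))) = 3*(2*(4*(-¼))*(-1 + 4*(-¼))) = 3*(2*(-1)*(-1 - 1)) = 3*(2*(-1)*(-2)) = 3*4 = 12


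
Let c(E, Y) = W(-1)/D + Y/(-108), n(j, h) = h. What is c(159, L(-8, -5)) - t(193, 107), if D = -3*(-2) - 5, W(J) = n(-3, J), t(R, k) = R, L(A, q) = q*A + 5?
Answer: -2333/12 ≈ -194.42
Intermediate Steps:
L(A, q) = 5 + A*q (L(A, q) = A*q + 5 = 5 + A*q)
W(J) = J
D = 1 (D = 6 - 5 = 1)
c(E, Y) = -1 - Y/108 (c(E, Y) = -1/1 + Y/(-108) = -1*1 + Y*(-1/108) = -1 - Y/108)
c(159, L(-8, -5)) - t(193, 107) = (-1 - (5 - 8*(-5))/108) - 1*193 = (-1 - (5 + 40)/108) - 193 = (-1 - 1/108*45) - 193 = (-1 - 5/12) - 193 = -17/12 - 193 = -2333/12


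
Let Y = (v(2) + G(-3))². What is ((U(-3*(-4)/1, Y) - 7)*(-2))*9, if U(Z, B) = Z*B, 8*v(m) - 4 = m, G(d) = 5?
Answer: -14031/2 ≈ -7015.5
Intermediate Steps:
v(m) = ½ + m/8
Y = 529/16 (Y = ((½ + (⅛)*2) + 5)² = ((½ + ¼) + 5)² = (¾ + 5)² = (23/4)² = 529/16 ≈ 33.063)
U(Z, B) = B*Z
((U(-3*(-4)/1, Y) - 7)*(-2))*9 = ((529*(-3*(-4)/1)/16 - 7)*(-2))*9 = ((529*(12*1)/16 - 7)*(-2))*9 = (((529/16)*12 - 7)*(-2))*9 = ((1587/4 - 7)*(-2))*9 = ((1559/4)*(-2))*9 = -1559/2*9 = -14031/2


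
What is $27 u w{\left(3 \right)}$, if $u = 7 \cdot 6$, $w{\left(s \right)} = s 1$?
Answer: $3402$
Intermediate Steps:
$w{\left(s \right)} = s$
$u = 42$
$27 u w{\left(3 \right)} = 27 \cdot 42 \cdot 3 = 1134 \cdot 3 = 3402$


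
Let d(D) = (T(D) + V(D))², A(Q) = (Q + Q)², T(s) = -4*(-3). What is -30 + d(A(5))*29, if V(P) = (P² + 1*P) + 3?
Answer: 2967083495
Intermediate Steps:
V(P) = 3 + P + P² (V(P) = (P² + P) + 3 = (P + P²) + 3 = 3 + P + P²)
T(s) = 12
A(Q) = 4*Q² (A(Q) = (2*Q)² = 4*Q²)
d(D) = (15 + D + D²)² (d(D) = (12 + (3 + D + D²))² = (15 + D + D²)²)
-30 + d(A(5))*29 = -30 + (15 + 4*5² + (4*5²)²)²*29 = -30 + (15 + 4*25 + (4*25)²)²*29 = -30 + (15 + 100 + 100²)²*29 = -30 + (15 + 100 + 10000)²*29 = -30 + 10115²*29 = -30 + 102313225*29 = -30 + 2967083525 = 2967083495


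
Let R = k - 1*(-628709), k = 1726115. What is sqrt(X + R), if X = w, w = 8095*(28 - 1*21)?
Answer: sqrt(2411489) ≈ 1552.9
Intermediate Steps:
w = 56665 (w = 8095*(28 - 21) = 8095*7 = 56665)
X = 56665
R = 2354824 (R = 1726115 - 1*(-628709) = 1726115 + 628709 = 2354824)
sqrt(X + R) = sqrt(56665 + 2354824) = sqrt(2411489)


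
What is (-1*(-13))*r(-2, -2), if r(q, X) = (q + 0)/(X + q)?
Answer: 13/2 ≈ 6.5000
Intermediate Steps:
r(q, X) = q/(X + q)
(-1*(-13))*r(-2, -2) = (-1*(-13))*(-2/(-2 - 2)) = 13*(-2/(-4)) = 13*(-2*(-¼)) = 13*(½) = 13/2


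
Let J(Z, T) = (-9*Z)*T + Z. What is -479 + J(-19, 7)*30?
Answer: 34861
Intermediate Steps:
J(Z, T) = Z - 9*T*Z (J(Z, T) = -9*T*Z + Z = Z - 9*T*Z)
-479 + J(-19, 7)*30 = -479 - 19*(1 - 9*7)*30 = -479 - 19*(1 - 63)*30 = -479 - 19*(-62)*30 = -479 + 1178*30 = -479 + 35340 = 34861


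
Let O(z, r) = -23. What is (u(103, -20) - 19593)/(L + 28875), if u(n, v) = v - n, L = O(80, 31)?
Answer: -4929/7213 ≈ -0.68335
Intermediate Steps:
L = -23
(u(103, -20) - 19593)/(L + 28875) = ((-20 - 1*103) - 19593)/(-23 + 28875) = ((-20 - 103) - 19593)/28852 = (-123 - 19593)*(1/28852) = -19716*1/28852 = -4929/7213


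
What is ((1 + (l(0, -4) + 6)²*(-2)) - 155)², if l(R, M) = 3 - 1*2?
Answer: 63504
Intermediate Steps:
l(R, M) = 1 (l(R, M) = 3 - 2 = 1)
((1 + (l(0, -4) + 6)²*(-2)) - 155)² = ((1 + (1 + 6)²*(-2)) - 155)² = ((1 + 7²*(-2)) - 155)² = ((1 + 49*(-2)) - 155)² = ((1 - 98) - 155)² = (-97 - 155)² = (-252)² = 63504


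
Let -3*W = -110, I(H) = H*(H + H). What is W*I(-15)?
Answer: 16500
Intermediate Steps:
I(H) = 2*H² (I(H) = H*(2*H) = 2*H²)
W = 110/3 (W = -⅓*(-110) = 110/3 ≈ 36.667)
W*I(-15) = 110*(2*(-15)²)/3 = 110*(2*225)/3 = (110/3)*450 = 16500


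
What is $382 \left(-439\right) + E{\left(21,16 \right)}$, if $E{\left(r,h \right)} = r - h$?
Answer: $-167693$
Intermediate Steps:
$382 \left(-439\right) + E{\left(21,16 \right)} = 382 \left(-439\right) + \left(21 - 16\right) = -167698 + \left(21 - 16\right) = -167698 + 5 = -167693$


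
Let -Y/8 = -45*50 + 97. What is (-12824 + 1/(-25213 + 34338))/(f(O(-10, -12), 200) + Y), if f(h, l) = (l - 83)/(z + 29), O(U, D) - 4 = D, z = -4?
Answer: -117018999/157211705 ≈ -0.74434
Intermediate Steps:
O(U, D) = 4 + D
f(h, l) = -83/25 + l/25 (f(h, l) = (l - 83)/(-4 + 29) = (-83 + l)/25 = (-83 + l)*(1/25) = -83/25 + l/25)
Y = 17224 (Y = -8*(-45*50 + 97) = -8*(-2250 + 97) = -8*(-2153) = 17224)
(-12824 + 1/(-25213 + 34338))/(f(O(-10, -12), 200) + Y) = (-12824 + 1/(-25213 + 34338))/((-83/25 + (1/25)*200) + 17224) = (-12824 + 1/9125)/((-83/25 + 8) + 17224) = (-12824 + 1/9125)/(117/25 + 17224) = -117018999/(9125*430717/25) = -117018999/9125*25/430717 = -117018999/157211705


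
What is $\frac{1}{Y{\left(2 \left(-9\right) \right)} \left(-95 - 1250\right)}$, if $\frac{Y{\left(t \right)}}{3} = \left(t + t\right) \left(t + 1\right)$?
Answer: $- \frac{1}{2469420} \approx -4.0495 \cdot 10^{-7}$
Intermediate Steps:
$Y{\left(t \right)} = 6 t \left(1 + t\right)$ ($Y{\left(t \right)} = 3 \left(t + t\right) \left(t + 1\right) = 3 \cdot 2 t \left(1 + t\right) = 6 t \left(1 + t\right)$)
$\frac{1}{Y{\left(2 \left(-9\right) \right)} \left(-95 - 1250\right)} = \frac{1}{6 \cdot 2 \left(-9\right) \left(1 + 2 \left(-9\right)\right) \left(-95 - 1250\right)} = \frac{1}{6 \left(-18\right) \left(1 - 18\right) \left(-1345\right)} = \frac{1}{6 \left(-18\right) \left(-17\right) \left(-1345\right)} = \frac{1}{1836 \left(-1345\right)} = \frac{1}{-2469420} = - \frac{1}{2469420}$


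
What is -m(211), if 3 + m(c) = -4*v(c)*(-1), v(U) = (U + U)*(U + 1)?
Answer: -357853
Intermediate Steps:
v(U) = 2*U*(1 + U) (v(U) = (2*U)*(1 + U) = 2*U*(1 + U))
m(c) = -3 + 8*c*(1 + c) (m(c) = -3 - 8*c*(1 + c)*(-1) = -3 + 8*c*(1 + c))
-m(211) = -(-3 + 8*211*(1 + 211)) = -(-3 + 8*211*212) = -(-3 + 357856) = -1*357853 = -357853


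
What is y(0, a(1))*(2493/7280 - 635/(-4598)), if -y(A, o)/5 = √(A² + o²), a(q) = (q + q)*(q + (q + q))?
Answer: -24128421/1673672 ≈ -14.416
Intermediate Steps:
a(q) = 6*q² (a(q) = (2*q)*(q + 2*q) = (2*q)*(3*q) = 6*q²)
y(A, o) = -5*√(A² + o²)
y(0, a(1))*(2493/7280 - 635/(-4598)) = (-5*√(0² + (6*1²)²))*(2493/7280 - 635/(-4598)) = (-5*√(0 + (6*1)²))*(2493*(1/7280) - 635*(-1/4598)) = (-5*√(0 + 6²))*(2493/7280 + 635/4598) = -5*√(0 + 36)*(8042807/16736720) = -5*√36*(8042807/16736720) = -5*6*(8042807/16736720) = -30*8042807/16736720 = -24128421/1673672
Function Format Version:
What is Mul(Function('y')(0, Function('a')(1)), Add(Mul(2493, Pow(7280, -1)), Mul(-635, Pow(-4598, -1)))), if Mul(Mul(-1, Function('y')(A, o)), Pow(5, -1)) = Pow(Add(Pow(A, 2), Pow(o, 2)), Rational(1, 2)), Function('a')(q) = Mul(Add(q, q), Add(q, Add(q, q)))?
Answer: Rational(-24128421, 1673672) ≈ -14.416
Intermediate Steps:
Function('a')(q) = Mul(6, Pow(q, 2)) (Function('a')(q) = Mul(Mul(2, q), Add(q, Mul(2, q))) = Mul(Mul(2, q), Mul(3, q)) = Mul(6, Pow(q, 2)))
Function('y')(A, o) = Mul(-5, Pow(Add(Pow(A, 2), Pow(o, 2)), Rational(1, 2)))
Mul(Function('y')(0, Function('a')(1)), Add(Mul(2493, Pow(7280, -1)), Mul(-635, Pow(-4598, -1)))) = Mul(Mul(-5, Pow(Add(Pow(0, 2), Pow(Mul(6, Pow(1, 2)), 2)), Rational(1, 2))), Add(Mul(2493, Pow(7280, -1)), Mul(-635, Pow(-4598, -1)))) = Mul(Mul(-5, Pow(Add(0, Pow(Mul(6, 1), 2)), Rational(1, 2))), Add(Mul(2493, Rational(1, 7280)), Mul(-635, Rational(-1, 4598)))) = Mul(Mul(-5, Pow(Add(0, Pow(6, 2)), Rational(1, 2))), Add(Rational(2493, 7280), Rational(635, 4598))) = Mul(Mul(-5, Pow(Add(0, 36), Rational(1, 2))), Rational(8042807, 16736720)) = Mul(Mul(-5, Pow(36, Rational(1, 2))), Rational(8042807, 16736720)) = Mul(Mul(-5, 6), Rational(8042807, 16736720)) = Mul(-30, Rational(8042807, 16736720)) = Rational(-24128421, 1673672)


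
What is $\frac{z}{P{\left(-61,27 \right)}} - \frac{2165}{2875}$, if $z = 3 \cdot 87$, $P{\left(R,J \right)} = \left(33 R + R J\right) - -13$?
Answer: $- \frac{1729226}{2097025} \approx -0.82461$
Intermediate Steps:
$P{\left(R,J \right)} = 13 + 33 R + J R$ ($P{\left(R,J \right)} = \left(33 R + J R\right) + 13 = 13 + 33 R + J R$)
$z = 261$
$\frac{z}{P{\left(-61,27 \right)}} - \frac{2165}{2875} = \frac{261}{13 + 33 \left(-61\right) + 27 \left(-61\right)} - \frac{2165}{2875} = \frac{261}{13 - 2013 - 1647} - \frac{433}{575} = \frac{261}{-3647} - \frac{433}{575} = 261 \left(- \frac{1}{3647}\right) - \frac{433}{575} = - \frac{261}{3647} - \frac{433}{575} = - \frac{1729226}{2097025}$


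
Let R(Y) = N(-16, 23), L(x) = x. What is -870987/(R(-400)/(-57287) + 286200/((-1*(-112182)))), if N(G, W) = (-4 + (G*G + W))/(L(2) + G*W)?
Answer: -341445006832458438/1000133045075 ≈ -3.4140e+5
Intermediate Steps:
N(G, W) = (-4 + W + G**2)/(2 + G*W) (N(G, W) = (-4 + (G*G + W))/(2 + G*W) = (-4 + (G**2 + W))/(2 + G*W) = (-4 + (W + G**2))/(2 + G*W) = (-4 + W + G**2)/(2 + G*W))
R(Y) = -275/366 (R(Y) = (-4 + 23 + (-16)**2)/(2 - 16*23) = (-4 + 23 + 256)/(2 - 368) = 275/(-366) = -1/366*275 = -275/366)
-870987/(R(-400)/(-57287) + 286200/((-1*(-112182)))) = -870987/(-275/366/(-57287) + 286200/((-1*(-112182)))) = -870987/(-275/366*(-1/57287) + 286200/112182) = -870987/(275/20967042 + 286200*(1/112182)) = -870987/(275/20967042 + 47700/18697) = -870987/1000133045075/392020784274 = -870987*392020784274/1000133045075 = -341445006832458438/1000133045075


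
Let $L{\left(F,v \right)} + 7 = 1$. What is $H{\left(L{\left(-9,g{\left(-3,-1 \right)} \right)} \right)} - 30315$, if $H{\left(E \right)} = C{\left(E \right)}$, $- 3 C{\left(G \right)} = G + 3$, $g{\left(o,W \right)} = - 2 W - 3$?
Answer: $-30314$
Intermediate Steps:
$g{\left(o,W \right)} = -3 - 2 W$
$L{\left(F,v \right)} = -6$ ($L{\left(F,v \right)} = -7 + 1 = -6$)
$C{\left(G \right)} = -1 - \frac{G}{3}$ ($C{\left(G \right)} = - \frac{G + 3}{3} = - \frac{3 + G}{3} = -1 - \frac{G}{3}$)
$H{\left(E \right)} = -1 - \frac{E}{3}$
$H{\left(L{\left(-9,g{\left(-3,-1 \right)} \right)} \right)} - 30315 = \left(-1 - -2\right) - 30315 = \left(-1 + 2\right) - 30315 = 1 - 30315 = -30314$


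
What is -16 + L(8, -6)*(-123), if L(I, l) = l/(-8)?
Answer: -433/4 ≈ -108.25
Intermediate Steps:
L(I, l) = -l/8 (L(I, l) = l*(-1/8) = -l/8)
-16 + L(8, -6)*(-123) = -16 - 1/8*(-6)*(-123) = -16 + (3/4)*(-123) = -16 - 369/4 = -433/4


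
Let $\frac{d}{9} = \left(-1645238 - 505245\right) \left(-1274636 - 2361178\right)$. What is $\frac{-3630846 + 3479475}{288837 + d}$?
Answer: $- \frac{16819}{7818756230255} \approx -2.1511 \cdot 10^{-9}$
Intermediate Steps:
$d = 70368805783458$ ($d = 9 \left(-1645238 - 505245\right) \left(-1274636 - 2361178\right) = 9 \left(\left(-2150483\right) \left(-3635814\right)\right) = 9 \cdot 7818756198162 = 70368805783458$)
$\frac{-3630846 + 3479475}{288837 + d} = \frac{-3630846 + 3479475}{288837 + 70368805783458} = - \frac{151371}{70368806072295} = \left(-151371\right) \frac{1}{70368806072295} = - \frac{16819}{7818756230255}$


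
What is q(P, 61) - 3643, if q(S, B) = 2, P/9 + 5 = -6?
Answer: -3641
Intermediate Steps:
P = -99 (P = -45 + 9*(-6) = -45 - 54 = -99)
q(P, 61) - 3643 = 2 - 3643 = -3641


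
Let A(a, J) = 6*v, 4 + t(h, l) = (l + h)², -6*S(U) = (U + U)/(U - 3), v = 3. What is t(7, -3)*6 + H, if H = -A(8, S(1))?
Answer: 54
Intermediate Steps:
S(U) = -U/(3*(-3 + U)) (S(U) = -(U + U)/(6*(U - 3)) = -2*U/(6*(-3 + U)) = -U/(3*(-3 + U)))
t(h, l) = -4 + (h + l)² (t(h, l) = -4 + (l + h)² = -4 + (h + l)²)
A(a, J) = 18 (A(a, J) = 6*3 = 18)
H = -18 (H = -1*18 = -18)
t(7, -3)*6 + H = (-4 + (7 - 3)²)*6 - 18 = (-4 + 4²)*6 - 18 = (-4 + 16)*6 - 18 = 12*6 - 18 = 72 - 18 = 54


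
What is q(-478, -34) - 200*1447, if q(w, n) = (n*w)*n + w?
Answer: -842446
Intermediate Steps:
q(w, n) = w + w*n**2 (q(w, n) = w*n**2 + w = w + w*n**2)
q(-478, -34) - 200*1447 = -478*(1 + (-34)**2) - 200*1447 = -478*(1 + 1156) - 289400 = -478*1157 - 289400 = -553046 - 289400 = -842446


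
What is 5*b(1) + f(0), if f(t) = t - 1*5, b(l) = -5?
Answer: -30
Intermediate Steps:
f(t) = -5 + t (f(t) = t - 5 = -5 + t)
5*b(1) + f(0) = 5*(-5) + (-5 + 0) = -25 - 5 = -30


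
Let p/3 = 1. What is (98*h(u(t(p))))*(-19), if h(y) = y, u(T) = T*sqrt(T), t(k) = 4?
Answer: -14896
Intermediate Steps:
p = 3 (p = 3*1 = 3)
u(T) = T**(3/2)
(98*h(u(t(p))))*(-19) = (98*4**(3/2))*(-19) = (98*8)*(-19) = 784*(-19) = -14896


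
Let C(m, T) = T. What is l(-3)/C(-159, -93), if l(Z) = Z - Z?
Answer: 0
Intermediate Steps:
l(Z) = 0
l(-3)/C(-159, -93) = 0/(-93) = 0*(-1/93) = 0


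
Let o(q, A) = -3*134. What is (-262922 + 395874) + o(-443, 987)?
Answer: 132550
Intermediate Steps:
o(q, A) = -402
(-262922 + 395874) + o(-443, 987) = (-262922 + 395874) - 402 = 132952 - 402 = 132550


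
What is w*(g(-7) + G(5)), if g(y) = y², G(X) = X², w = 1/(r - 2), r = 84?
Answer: 37/41 ≈ 0.90244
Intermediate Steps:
w = 1/82 (w = 1/(84 - 2) = 1/82 ≈ 0.012195)
w*(g(-7) + G(5)) = ((-7)² + 5²)/82 = (49 + 25)/82 = (1/82)*74 = 37/41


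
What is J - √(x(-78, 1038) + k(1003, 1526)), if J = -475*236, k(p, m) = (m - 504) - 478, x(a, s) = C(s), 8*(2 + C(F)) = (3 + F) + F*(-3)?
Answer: -112100 - √4526/4 ≈ -1.1212e+5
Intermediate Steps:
C(F) = -13/8 - F/4 (C(F) = -2 + ((3 + F) + F*(-3))/8 = -2 + ((3 + F) - 3*F)/8 = -2 + (3 - 2*F)/8 = -2 + (3/8 - F/4) = -13/8 - F/4)
x(a, s) = -13/8 - s/4
k(p, m) = -982 + m (k(p, m) = (-504 + m) - 478 = -982 + m)
J = -112100
J - √(x(-78, 1038) + k(1003, 1526)) = -112100 - √((-13/8 - ¼*1038) + (-982 + 1526)) = -112100 - √((-13/8 - 519/2) + 544) = -112100 - √(-2089/8 + 544) = -112100 - √(2263/8) = -112100 - √4526/4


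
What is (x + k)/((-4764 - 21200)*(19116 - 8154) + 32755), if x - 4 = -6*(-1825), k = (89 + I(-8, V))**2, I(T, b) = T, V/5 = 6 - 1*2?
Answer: -17515/284584613 ≈ -6.1546e-5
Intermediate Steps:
V = 20 (V = 5*(6 - 1*2) = 5*(6 - 2) = 5*4 = 20)
k = 6561 (k = (89 - 8)**2 = 81**2 = 6561)
x = 10954 (x = 4 - 6*(-1825) = 4 + 10950 = 10954)
(x + k)/((-4764 - 21200)*(19116 - 8154) + 32755) = (10954 + 6561)/((-4764 - 21200)*(19116 - 8154) + 32755) = 17515/(-25964*10962 + 32755) = 17515/(-284617368 + 32755) = 17515/(-284584613) = 17515*(-1/284584613) = -17515/284584613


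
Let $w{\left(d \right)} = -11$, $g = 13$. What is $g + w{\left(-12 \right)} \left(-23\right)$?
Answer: $266$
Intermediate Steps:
$g + w{\left(-12 \right)} \left(-23\right) = 13 - -253 = 13 + 253 = 266$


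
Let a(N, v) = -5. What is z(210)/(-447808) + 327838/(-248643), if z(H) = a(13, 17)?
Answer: -146807235889/111344324544 ≈ -1.3185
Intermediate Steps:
z(H) = -5
z(210)/(-447808) + 327838/(-248643) = -5/(-447808) + 327838/(-248643) = -5*(-1/447808) + 327838*(-1/248643) = 5/447808 - 327838/248643 = -146807235889/111344324544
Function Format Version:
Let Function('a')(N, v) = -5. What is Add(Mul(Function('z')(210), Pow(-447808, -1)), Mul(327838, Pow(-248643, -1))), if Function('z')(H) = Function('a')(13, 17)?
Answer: Rational(-146807235889, 111344324544) ≈ -1.3185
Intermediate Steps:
Function('z')(H) = -5
Add(Mul(Function('z')(210), Pow(-447808, -1)), Mul(327838, Pow(-248643, -1))) = Add(Mul(-5, Pow(-447808, -1)), Mul(327838, Pow(-248643, -1))) = Add(Mul(-5, Rational(-1, 447808)), Mul(327838, Rational(-1, 248643))) = Add(Rational(5, 447808), Rational(-327838, 248643)) = Rational(-146807235889, 111344324544)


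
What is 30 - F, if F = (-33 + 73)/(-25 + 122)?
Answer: 2870/97 ≈ 29.588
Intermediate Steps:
F = 40/97 ≈ 0.41237
30 - F = 30 - 1*40/97 = 30 - 40/97 = 2870/97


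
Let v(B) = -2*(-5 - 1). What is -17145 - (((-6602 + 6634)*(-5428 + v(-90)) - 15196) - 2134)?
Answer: 173497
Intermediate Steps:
v(B) = 12 (v(B) = -2*(-6) = 12)
-17145 - (((-6602 + 6634)*(-5428 + v(-90)) - 15196) - 2134) = -17145 - (((-6602 + 6634)*(-5428 + 12) - 15196) - 2134) = -17145 - ((32*(-5416) - 15196) - 2134) = -17145 - ((-173312 - 15196) - 2134) = -17145 - (-188508 - 2134) = -17145 - 1*(-190642) = -17145 + 190642 = 173497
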